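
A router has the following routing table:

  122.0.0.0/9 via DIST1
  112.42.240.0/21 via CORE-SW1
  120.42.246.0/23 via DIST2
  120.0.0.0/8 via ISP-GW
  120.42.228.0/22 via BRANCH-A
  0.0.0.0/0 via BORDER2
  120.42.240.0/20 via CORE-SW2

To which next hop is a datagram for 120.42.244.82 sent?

CORE-SW2

Routes whose prefix contains 120.42.244.82:
  0.0.0.0/0 (default, matches everything) -> BORDER2
  120.0.0.0/8 (120.0.0.0 - 120.255.255.255) -> ISP-GW
  120.42.240.0/20 (120.42.240.0 - 120.42.255.255) -> CORE-SW2
More-specific entries that do NOT match:
  120.42.246.0/23 (120.42.246.0 - 120.42.247.255) does not contain 120.42.244.82
  120.42.228.0/22 (120.42.228.0 - 120.42.231.255) does not contain 120.42.244.82
  112.42.240.0/21 (112.42.240.0 - 112.42.247.255) does not contain 120.42.244.82
Longest matching prefix is /20 -> next hop CORE-SW2.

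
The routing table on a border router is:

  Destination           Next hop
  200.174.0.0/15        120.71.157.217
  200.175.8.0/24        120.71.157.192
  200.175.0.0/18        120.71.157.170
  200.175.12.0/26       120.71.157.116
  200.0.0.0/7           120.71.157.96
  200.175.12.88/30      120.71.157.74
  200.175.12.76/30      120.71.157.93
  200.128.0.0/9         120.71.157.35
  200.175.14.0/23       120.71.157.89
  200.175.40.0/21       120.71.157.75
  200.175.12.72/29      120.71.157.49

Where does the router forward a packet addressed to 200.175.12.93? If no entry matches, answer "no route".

Routes whose prefix contains 200.175.12.93:
  200.0.0.0/7 (200.0.0.0 - 201.255.255.255) -> 120.71.157.96
  200.128.0.0/9 (200.128.0.0 - 200.255.255.255) -> 120.71.157.35
  200.174.0.0/15 (200.174.0.0 - 200.175.255.255) -> 120.71.157.217
  200.175.0.0/18 (200.175.0.0 - 200.175.63.255) -> 120.71.157.170
More-specific entries that do NOT match:
  200.175.12.88/30 (200.175.12.88 - 200.175.12.91) does not contain 200.175.12.93
  200.175.12.76/30 (200.175.12.76 - 200.175.12.79) does not contain 200.175.12.93
  200.175.12.72/29 (200.175.12.72 - 200.175.12.79) does not contain 200.175.12.93
  200.175.12.0/26 (200.175.12.0 - 200.175.12.63) does not contain 200.175.12.93
  200.175.8.0/24 (200.175.8.0 - 200.175.8.255) does not contain 200.175.12.93
  200.175.14.0/23 (200.175.14.0 - 200.175.15.255) does not contain 200.175.12.93
  200.175.40.0/21 (200.175.40.0 - 200.175.47.255) does not contain 200.175.12.93
Longest matching prefix is /18 -> next hop 120.71.157.170.

120.71.157.170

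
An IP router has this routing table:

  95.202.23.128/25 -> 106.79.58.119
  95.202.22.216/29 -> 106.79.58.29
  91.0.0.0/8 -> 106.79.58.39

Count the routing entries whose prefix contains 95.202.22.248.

No listed prefix contains 95.202.22.248.
Total matching entries: 0.

0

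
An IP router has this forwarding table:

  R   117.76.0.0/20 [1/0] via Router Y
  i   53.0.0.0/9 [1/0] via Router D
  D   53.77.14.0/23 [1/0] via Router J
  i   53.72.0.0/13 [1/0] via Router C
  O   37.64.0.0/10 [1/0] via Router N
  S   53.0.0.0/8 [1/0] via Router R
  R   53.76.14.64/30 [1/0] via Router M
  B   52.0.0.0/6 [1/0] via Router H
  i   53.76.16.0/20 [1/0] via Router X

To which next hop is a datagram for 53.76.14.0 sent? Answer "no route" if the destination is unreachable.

Router C

Routes whose prefix contains 53.76.14.0:
  52.0.0.0/6 (52.0.0.0 - 55.255.255.255) -> Router H
  53.0.0.0/8 (53.0.0.0 - 53.255.255.255) -> Router R
  53.0.0.0/9 (53.0.0.0 - 53.127.255.255) -> Router D
  53.72.0.0/13 (53.72.0.0 - 53.79.255.255) -> Router C
More-specific entries that do NOT match:
  53.76.14.64/30 (53.76.14.64 - 53.76.14.67) does not contain 53.76.14.0
  53.77.14.0/23 (53.77.14.0 - 53.77.15.255) does not contain 53.76.14.0
  117.76.0.0/20 (117.76.0.0 - 117.76.15.255) does not contain 53.76.14.0
  53.76.16.0/20 (53.76.16.0 - 53.76.31.255) does not contain 53.76.14.0
Longest matching prefix is /13 -> next hop Router C.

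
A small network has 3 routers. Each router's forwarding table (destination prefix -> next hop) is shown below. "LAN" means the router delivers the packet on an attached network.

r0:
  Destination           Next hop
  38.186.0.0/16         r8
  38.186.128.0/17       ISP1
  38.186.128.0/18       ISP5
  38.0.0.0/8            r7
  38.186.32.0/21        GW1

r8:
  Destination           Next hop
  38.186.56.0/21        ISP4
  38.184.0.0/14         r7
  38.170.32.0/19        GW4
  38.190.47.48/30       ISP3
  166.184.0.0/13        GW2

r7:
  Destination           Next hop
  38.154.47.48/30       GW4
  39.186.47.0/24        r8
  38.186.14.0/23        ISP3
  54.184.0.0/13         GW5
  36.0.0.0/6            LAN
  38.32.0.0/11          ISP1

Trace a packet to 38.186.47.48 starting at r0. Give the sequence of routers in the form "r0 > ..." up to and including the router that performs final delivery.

At r0: longest match for 38.186.47.48 is 38.186.0.0/16 -> r8
At r8: longest match for 38.186.47.48 is 38.184.0.0/14 -> r7
At r7: longest match for 38.186.47.48 is 36.0.0.0/6 -> LAN

r0 > r8 > r7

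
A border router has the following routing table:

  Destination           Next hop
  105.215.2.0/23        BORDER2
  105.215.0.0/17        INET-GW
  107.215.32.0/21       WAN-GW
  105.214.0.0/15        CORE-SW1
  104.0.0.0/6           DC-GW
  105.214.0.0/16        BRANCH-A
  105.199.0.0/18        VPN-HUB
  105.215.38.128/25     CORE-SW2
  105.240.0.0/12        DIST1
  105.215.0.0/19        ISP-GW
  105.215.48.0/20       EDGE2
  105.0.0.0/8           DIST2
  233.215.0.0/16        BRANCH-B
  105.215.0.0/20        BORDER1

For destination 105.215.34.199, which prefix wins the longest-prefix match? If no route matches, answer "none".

105.215.0.0/17

Entries matching 105.215.34.199:
  104.0.0.0/6 (104.0.0.0 - 107.255.255.255)
  105.0.0.0/8 (105.0.0.0 - 105.255.255.255)
  105.214.0.0/15 (105.214.0.0 - 105.215.255.255)
  105.215.0.0/17 (105.215.0.0 - 105.215.127.255)
Most specific is 105.215.0.0/17.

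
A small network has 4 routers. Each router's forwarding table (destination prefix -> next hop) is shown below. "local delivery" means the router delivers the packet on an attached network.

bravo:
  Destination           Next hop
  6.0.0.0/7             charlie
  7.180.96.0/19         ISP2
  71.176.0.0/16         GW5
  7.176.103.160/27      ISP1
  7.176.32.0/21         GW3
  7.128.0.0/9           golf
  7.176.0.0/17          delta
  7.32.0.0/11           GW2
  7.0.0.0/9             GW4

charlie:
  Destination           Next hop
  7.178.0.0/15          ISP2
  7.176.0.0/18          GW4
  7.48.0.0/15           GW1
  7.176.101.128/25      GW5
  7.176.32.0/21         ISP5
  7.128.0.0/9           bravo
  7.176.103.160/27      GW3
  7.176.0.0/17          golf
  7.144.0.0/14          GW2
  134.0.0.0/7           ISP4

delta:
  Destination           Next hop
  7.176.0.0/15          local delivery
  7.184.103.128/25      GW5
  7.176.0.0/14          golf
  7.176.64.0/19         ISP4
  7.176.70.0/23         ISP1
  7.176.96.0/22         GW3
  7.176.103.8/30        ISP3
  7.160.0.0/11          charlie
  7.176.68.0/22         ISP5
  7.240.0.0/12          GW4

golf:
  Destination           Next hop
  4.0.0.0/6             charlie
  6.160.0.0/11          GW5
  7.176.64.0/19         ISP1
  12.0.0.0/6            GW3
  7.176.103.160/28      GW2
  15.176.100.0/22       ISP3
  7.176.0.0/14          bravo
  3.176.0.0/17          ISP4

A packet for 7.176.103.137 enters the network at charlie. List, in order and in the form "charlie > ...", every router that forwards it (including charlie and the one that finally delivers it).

At charlie: longest match for 7.176.103.137 is 7.176.0.0/17 -> golf
At golf: longest match for 7.176.103.137 is 7.176.0.0/14 -> bravo
At bravo: longest match for 7.176.103.137 is 7.176.0.0/17 -> delta
At delta: longest match for 7.176.103.137 is 7.176.0.0/15 -> local delivery

charlie > golf > bravo > delta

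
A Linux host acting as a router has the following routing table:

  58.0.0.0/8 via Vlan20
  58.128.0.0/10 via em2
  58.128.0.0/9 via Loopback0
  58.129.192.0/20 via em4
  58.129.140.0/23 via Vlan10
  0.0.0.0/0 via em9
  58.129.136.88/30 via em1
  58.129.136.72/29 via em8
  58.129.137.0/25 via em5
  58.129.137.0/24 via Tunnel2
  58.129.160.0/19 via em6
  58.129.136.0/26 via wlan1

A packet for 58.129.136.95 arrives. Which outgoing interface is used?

em2

Routes whose prefix contains 58.129.136.95:
  0.0.0.0/0 (default, matches everything) -> em9
  58.0.0.0/8 (58.0.0.0 - 58.255.255.255) -> Vlan20
  58.128.0.0/9 (58.128.0.0 - 58.255.255.255) -> Loopback0
  58.128.0.0/10 (58.128.0.0 - 58.191.255.255) -> em2
More-specific entries that do NOT match:
  58.129.136.88/30 (58.129.136.88 - 58.129.136.91) does not contain 58.129.136.95
  58.129.136.72/29 (58.129.136.72 - 58.129.136.79) does not contain 58.129.136.95
  58.129.136.0/26 (58.129.136.0 - 58.129.136.63) does not contain 58.129.136.95
  58.129.137.0/25 (58.129.137.0 - 58.129.137.127) does not contain 58.129.136.95
  58.129.137.0/24 (58.129.137.0 - 58.129.137.255) does not contain 58.129.136.95
  58.129.140.0/23 (58.129.140.0 - 58.129.141.255) does not contain 58.129.136.95
  58.129.192.0/20 (58.129.192.0 - 58.129.207.255) does not contain 58.129.136.95
  58.129.160.0/19 (58.129.160.0 - 58.129.191.255) does not contain 58.129.136.95
Longest matching prefix is /10 -> interface em2.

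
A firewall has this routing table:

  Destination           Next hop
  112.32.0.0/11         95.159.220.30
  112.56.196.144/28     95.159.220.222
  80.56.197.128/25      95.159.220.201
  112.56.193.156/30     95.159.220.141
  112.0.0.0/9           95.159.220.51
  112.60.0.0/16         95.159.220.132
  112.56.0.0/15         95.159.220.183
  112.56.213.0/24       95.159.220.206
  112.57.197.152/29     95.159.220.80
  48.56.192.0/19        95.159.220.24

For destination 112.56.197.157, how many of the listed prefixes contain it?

3

Prefixes containing 112.56.197.157:
  112.0.0.0/9 (112.0.0.0 - 112.127.255.255)
  112.32.0.0/11 (112.32.0.0 - 112.63.255.255)
  112.56.0.0/15 (112.56.0.0 - 112.57.255.255)
Total matching entries: 3.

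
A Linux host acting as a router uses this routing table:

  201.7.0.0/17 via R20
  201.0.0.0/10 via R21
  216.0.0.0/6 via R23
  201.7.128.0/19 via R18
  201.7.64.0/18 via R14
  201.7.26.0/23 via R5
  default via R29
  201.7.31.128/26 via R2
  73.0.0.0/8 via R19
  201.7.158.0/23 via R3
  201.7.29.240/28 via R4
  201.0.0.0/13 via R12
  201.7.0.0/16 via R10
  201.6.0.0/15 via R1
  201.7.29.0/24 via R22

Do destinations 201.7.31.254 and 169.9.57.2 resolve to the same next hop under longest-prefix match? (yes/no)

no

201.7.31.254: longest match 201.7.0.0/17 -> R20
169.9.57.2: longest match 0.0.0.0/0 -> R29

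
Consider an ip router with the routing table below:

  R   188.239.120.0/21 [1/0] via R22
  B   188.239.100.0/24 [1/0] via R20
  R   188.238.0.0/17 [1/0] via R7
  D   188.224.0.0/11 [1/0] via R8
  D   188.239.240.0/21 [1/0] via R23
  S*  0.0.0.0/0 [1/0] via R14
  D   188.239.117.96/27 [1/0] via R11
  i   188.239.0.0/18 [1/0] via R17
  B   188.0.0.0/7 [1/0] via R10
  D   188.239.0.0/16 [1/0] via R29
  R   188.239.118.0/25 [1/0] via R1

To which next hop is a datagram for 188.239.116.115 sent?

Routes whose prefix contains 188.239.116.115:
  0.0.0.0/0 (default, matches everything) -> R14
  188.0.0.0/7 (188.0.0.0 - 189.255.255.255) -> R10
  188.224.0.0/11 (188.224.0.0 - 188.255.255.255) -> R8
  188.239.0.0/16 (188.239.0.0 - 188.239.255.255) -> R29
More-specific entries that do NOT match:
  188.239.117.96/27 (188.239.117.96 - 188.239.117.127) does not contain 188.239.116.115
  188.239.118.0/25 (188.239.118.0 - 188.239.118.127) does not contain 188.239.116.115
  188.239.100.0/24 (188.239.100.0 - 188.239.100.255) does not contain 188.239.116.115
  188.239.120.0/21 (188.239.120.0 - 188.239.127.255) does not contain 188.239.116.115
  188.239.240.0/21 (188.239.240.0 - 188.239.247.255) does not contain 188.239.116.115
  188.239.0.0/18 (188.239.0.0 - 188.239.63.255) does not contain 188.239.116.115
  188.238.0.0/17 (188.238.0.0 - 188.238.127.255) does not contain 188.239.116.115
Longest matching prefix is /16 -> next hop R29.

R29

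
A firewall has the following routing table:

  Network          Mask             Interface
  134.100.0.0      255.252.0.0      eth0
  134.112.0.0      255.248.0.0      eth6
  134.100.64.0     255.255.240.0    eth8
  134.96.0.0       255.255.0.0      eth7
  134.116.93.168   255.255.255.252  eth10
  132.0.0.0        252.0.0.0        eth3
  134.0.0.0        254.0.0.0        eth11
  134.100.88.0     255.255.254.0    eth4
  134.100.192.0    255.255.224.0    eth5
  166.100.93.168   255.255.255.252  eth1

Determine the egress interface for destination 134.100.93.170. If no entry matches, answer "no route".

eth0

Routes whose prefix contains 134.100.93.170:
  132.0.0.0/6 (132.0.0.0 - 135.255.255.255) -> eth3
  134.0.0.0/7 (134.0.0.0 - 135.255.255.255) -> eth11
  134.100.0.0/14 (134.100.0.0 - 134.103.255.255) -> eth0
More-specific entries that do NOT match:
  134.116.93.168/30 (134.116.93.168 - 134.116.93.171) does not contain 134.100.93.170
  166.100.93.168/30 (166.100.93.168 - 166.100.93.171) does not contain 134.100.93.170
  134.100.88.0/23 (134.100.88.0 - 134.100.89.255) does not contain 134.100.93.170
  134.100.64.0/20 (134.100.64.0 - 134.100.79.255) does not contain 134.100.93.170
  134.100.192.0/19 (134.100.192.0 - 134.100.223.255) does not contain 134.100.93.170
  134.96.0.0/16 (134.96.0.0 - 134.96.255.255) does not contain 134.100.93.170
Longest matching prefix is /14 -> interface eth0.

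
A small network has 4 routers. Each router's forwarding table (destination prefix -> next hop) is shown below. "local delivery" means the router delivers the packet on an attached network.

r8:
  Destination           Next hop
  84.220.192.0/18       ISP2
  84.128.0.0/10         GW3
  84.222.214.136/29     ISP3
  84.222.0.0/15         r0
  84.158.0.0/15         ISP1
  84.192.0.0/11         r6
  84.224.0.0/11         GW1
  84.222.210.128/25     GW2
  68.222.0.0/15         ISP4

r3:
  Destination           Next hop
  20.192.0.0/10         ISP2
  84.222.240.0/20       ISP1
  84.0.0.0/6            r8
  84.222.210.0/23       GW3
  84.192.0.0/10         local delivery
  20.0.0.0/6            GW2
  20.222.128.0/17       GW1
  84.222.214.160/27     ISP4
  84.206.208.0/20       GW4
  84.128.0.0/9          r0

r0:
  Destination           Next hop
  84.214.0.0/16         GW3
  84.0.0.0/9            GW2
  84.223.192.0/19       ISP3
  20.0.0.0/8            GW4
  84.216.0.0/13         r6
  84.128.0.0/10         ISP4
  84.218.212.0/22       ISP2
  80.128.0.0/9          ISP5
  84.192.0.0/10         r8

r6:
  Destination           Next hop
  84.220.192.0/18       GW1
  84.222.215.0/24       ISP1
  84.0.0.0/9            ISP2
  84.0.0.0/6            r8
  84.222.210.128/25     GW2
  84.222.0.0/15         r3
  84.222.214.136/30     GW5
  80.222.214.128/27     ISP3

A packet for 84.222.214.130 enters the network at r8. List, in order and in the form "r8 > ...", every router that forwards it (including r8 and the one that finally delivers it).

At r8: longest match for 84.222.214.130 is 84.222.0.0/15 -> r0
At r0: longest match for 84.222.214.130 is 84.216.0.0/13 -> r6
At r6: longest match for 84.222.214.130 is 84.222.0.0/15 -> r3
At r3: longest match for 84.222.214.130 is 84.192.0.0/10 -> local delivery

r8 > r0 > r6 > r3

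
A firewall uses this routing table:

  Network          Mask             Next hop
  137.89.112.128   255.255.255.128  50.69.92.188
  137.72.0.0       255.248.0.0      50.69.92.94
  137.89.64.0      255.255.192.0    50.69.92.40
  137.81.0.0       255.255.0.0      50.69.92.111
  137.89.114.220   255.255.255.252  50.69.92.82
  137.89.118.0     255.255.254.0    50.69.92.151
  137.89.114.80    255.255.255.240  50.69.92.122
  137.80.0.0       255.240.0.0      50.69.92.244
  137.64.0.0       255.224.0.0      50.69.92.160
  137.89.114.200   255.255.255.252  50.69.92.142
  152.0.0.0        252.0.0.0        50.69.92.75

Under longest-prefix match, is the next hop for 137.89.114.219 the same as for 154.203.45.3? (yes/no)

137.89.114.219: longest match 137.89.64.0/18 -> 50.69.92.40
154.203.45.3: longest match 152.0.0.0/6 -> 50.69.92.75

no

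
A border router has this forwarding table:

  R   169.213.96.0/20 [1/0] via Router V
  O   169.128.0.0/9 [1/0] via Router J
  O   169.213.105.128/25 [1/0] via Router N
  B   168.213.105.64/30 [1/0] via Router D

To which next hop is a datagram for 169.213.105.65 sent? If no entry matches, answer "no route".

Router V

Routes whose prefix contains 169.213.105.65:
  169.128.0.0/9 (169.128.0.0 - 169.255.255.255) -> Router J
  169.213.96.0/20 (169.213.96.0 - 169.213.111.255) -> Router V
More-specific entries that do NOT match:
  168.213.105.64/30 (168.213.105.64 - 168.213.105.67) does not contain 169.213.105.65
  169.213.105.128/25 (169.213.105.128 - 169.213.105.255) does not contain 169.213.105.65
Longest matching prefix is /20 -> next hop Router V.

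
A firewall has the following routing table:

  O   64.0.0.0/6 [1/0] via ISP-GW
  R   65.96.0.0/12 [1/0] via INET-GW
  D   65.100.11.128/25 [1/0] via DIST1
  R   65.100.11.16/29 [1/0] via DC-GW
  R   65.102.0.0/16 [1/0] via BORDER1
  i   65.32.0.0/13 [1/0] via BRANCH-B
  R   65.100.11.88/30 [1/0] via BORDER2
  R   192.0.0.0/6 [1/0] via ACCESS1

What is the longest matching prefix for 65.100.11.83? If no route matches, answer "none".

Entries matching 65.100.11.83:
  64.0.0.0/6 (64.0.0.0 - 67.255.255.255)
  65.96.0.0/12 (65.96.0.0 - 65.111.255.255)
Most specific is 65.96.0.0/12.

65.96.0.0/12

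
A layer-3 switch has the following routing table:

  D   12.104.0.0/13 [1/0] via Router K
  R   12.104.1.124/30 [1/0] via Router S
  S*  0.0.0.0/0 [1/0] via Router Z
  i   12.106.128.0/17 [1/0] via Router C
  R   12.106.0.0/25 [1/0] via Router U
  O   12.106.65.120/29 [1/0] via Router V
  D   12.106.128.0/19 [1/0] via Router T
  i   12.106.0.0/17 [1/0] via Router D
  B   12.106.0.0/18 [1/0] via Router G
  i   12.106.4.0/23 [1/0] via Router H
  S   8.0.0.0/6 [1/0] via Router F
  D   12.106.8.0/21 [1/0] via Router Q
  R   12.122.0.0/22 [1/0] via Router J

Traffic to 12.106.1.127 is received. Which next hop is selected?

Routes whose prefix contains 12.106.1.127:
  0.0.0.0/0 (default, matches everything) -> Router Z
  12.104.0.0/13 (12.104.0.0 - 12.111.255.255) -> Router K
  12.106.0.0/17 (12.106.0.0 - 12.106.127.255) -> Router D
  12.106.0.0/18 (12.106.0.0 - 12.106.63.255) -> Router G
More-specific entries that do NOT match:
  12.104.1.124/30 (12.104.1.124 - 12.104.1.127) does not contain 12.106.1.127
  12.106.65.120/29 (12.106.65.120 - 12.106.65.127) does not contain 12.106.1.127
  12.106.0.0/25 (12.106.0.0 - 12.106.0.127) does not contain 12.106.1.127
  12.106.4.0/23 (12.106.4.0 - 12.106.5.255) does not contain 12.106.1.127
  12.122.0.0/22 (12.122.0.0 - 12.122.3.255) does not contain 12.106.1.127
  12.106.8.0/21 (12.106.8.0 - 12.106.15.255) does not contain 12.106.1.127
  12.106.128.0/19 (12.106.128.0 - 12.106.159.255) does not contain 12.106.1.127
Longest matching prefix is /18 -> next hop Router G.

Router G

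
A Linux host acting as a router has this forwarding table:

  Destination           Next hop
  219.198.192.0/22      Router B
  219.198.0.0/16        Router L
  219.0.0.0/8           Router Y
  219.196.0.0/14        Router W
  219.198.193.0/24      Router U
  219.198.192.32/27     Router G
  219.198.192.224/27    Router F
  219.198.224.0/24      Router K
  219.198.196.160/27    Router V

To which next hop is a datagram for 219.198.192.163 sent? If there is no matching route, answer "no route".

Router B

Routes whose prefix contains 219.198.192.163:
  219.0.0.0/8 (219.0.0.0 - 219.255.255.255) -> Router Y
  219.196.0.0/14 (219.196.0.0 - 219.199.255.255) -> Router W
  219.198.0.0/16 (219.198.0.0 - 219.198.255.255) -> Router L
  219.198.192.0/22 (219.198.192.0 - 219.198.195.255) -> Router B
More-specific entries that do NOT match:
  219.198.192.32/27 (219.198.192.32 - 219.198.192.63) does not contain 219.198.192.163
  219.198.192.224/27 (219.198.192.224 - 219.198.192.255) does not contain 219.198.192.163
  219.198.196.160/27 (219.198.196.160 - 219.198.196.191) does not contain 219.198.192.163
  219.198.193.0/24 (219.198.193.0 - 219.198.193.255) does not contain 219.198.192.163
  219.198.224.0/24 (219.198.224.0 - 219.198.224.255) does not contain 219.198.192.163
Longest matching prefix is /22 -> next hop Router B.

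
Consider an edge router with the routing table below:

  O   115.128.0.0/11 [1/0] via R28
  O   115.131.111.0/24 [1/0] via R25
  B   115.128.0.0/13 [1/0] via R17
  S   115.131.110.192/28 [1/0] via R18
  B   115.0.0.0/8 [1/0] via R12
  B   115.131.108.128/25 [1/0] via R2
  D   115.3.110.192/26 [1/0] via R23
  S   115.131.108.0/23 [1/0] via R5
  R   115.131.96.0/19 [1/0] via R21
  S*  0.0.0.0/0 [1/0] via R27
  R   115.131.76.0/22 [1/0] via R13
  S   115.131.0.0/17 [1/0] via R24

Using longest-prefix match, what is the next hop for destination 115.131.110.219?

R21

Routes whose prefix contains 115.131.110.219:
  0.0.0.0/0 (default, matches everything) -> R27
  115.0.0.0/8 (115.0.0.0 - 115.255.255.255) -> R12
  115.128.0.0/11 (115.128.0.0 - 115.159.255.255) -> R28
  115.128.0.0/13 (115.128.0.0 - 115.135.255.255) -> R17
  115.131.0.0/17 (115.131.0.0 - 115.131.127.255) -> R24
  115.131.96.0/19 (115.131.96.0 - 115.131.127.255) -> R21
More-specific entries that do NOT match:
  115.131.110.192/28 (115.131.110.192 - 115.131.110.207) does not contain 115.131.110.219
  115.3.110.192/26 (115.3.110.192 - 115.3.110.255) does not contain 115.131.110.219
  115.131.108.128/25 (115.131.108.128 - 115.131.108.255) does not contain 115.131.110.219
  115.131.111.0/24 (115.131.111.0 - 115.131.111.255) does not contain 115.131.110.219
  115.131.108.0/23 (115.131.108.0 - 115.131.109.255) does not contain 115.131.110.219
  115.131.76.0/22 (115.131.76.0 - 115.131.79.255) does not contain 115.131.110.219
Longest matching prefix is /19 -> next hop R21.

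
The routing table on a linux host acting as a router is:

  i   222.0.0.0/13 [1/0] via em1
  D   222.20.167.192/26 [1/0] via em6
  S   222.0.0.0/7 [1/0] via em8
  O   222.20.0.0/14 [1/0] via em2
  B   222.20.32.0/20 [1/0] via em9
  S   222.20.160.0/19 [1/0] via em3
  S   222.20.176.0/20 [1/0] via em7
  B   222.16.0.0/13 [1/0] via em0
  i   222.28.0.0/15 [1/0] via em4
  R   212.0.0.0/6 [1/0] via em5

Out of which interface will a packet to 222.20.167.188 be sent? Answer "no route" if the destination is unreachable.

em3

Routes whose prefix contains 222.20.167.188:
  222.0.0.0/7 (222.0.0.0 - 223.255.255.255) -> em8
  222.16.0.0/13 (222.16.0.0 - 222.23.255.255) -> em0
  222.20.0.0/14 (222.20.0.0 - 222.23.255.255) -> em2
  222.20.160.0/19 (222.20.160.0 - 222.20.191.255) -> em3
More-specific entries that do NOT match:
  222.20.167.192/26 (222.20.167.192 - 222.20.167.255) does not contain 222.20.167.188
  222.20.32.0/20 (222.20.32.0 - 222.20.47.255) does not contain 222.20.167.188
  222.20.176.0/20 (222.20.176.0 - 222.20.191.255) does not contain 222.20.167.188
Longest matching prefix is /19 -> interface em3.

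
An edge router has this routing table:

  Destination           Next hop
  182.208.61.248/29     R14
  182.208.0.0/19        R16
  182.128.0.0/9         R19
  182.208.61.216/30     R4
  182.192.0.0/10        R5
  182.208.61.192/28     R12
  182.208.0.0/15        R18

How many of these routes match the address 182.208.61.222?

3

Prefixes containing 182.208.61.222:
  182.128.0.0/9 (182.128.0.0 - 182.255.255.255)
  182.192.0.0/10 (182.192.0.0 - 182.255.255.255)
  182.208.0.0/15 (182.208.0.0 - 182.209.255.255)
Total matching entries: 3.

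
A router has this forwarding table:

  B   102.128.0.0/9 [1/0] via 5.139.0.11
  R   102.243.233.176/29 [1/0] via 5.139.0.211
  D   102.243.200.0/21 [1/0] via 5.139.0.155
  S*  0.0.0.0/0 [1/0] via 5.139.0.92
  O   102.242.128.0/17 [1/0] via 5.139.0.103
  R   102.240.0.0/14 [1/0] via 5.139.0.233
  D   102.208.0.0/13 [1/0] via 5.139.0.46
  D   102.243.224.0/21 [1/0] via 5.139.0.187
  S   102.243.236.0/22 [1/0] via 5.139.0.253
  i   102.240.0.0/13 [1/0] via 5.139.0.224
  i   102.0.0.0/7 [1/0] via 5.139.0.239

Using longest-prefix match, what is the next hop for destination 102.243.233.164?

5.139.0.233

Routes whose prefix contains 102.243.233.164:
  0.0.0.0/0 (default, matches everything) -> 5.139.0.92
  102.0.0.0/7 (102.0.0.0 - 103.255.255.255) -> 5.139.0.239
  102.128.0.0/9 (102.128.0.0 - 102.255.255.255) -> 5.139.0.11
  102.240.0.0/13 (102.240.0.0 - 102.247.255.255) -> 5.139.0.224
  102.240.0.0/14 (102.240.0.0 - 102.243.255.255) -> 5.139.0.233
More-specific entries that do NOT match:
  102.243.233.176/29 (102.243.233.176 - 102.243.233.183) does not contain 102.243.233.164
  102.243.236.0/22 (102.243.236.0 - 102.243.239.255) does not contain 102.243.233.164
  102.243.200.0/21 (102.243.200.0 - 102.243.207.255) does not contain 102.243.233.164
  102.243.224.0/21 (102.243.224.0 - 102.243.231.255) does not contain 102.243.233.164
  102.242.128.0/17 (102.242.128.0 - 102.242.255.255) does not contain 102.243.233.164
Longest matching prefix is /14 -> next hop 5.139.0.233.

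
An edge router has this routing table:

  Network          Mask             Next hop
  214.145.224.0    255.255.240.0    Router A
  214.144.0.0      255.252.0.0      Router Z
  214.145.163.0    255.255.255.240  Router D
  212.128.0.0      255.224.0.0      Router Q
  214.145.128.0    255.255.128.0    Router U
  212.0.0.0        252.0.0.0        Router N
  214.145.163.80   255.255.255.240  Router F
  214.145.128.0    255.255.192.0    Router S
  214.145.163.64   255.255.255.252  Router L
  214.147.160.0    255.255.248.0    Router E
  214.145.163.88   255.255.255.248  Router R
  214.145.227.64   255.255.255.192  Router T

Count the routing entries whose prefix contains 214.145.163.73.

4

Prefixes containing 214.145.163.73:
  212.0.0.0/6 (212.0.0.0 - 215.255.255.255)
  214.144.0.0/14 (214.144.0.0 - 214.147.255.255)
  214.145.128.0/17 (214.145.128.0 - 214.145.255.255)
  214.145.128.0/18 (214.145.128.0 - 214.145.191.255)
Total matching entries: 4.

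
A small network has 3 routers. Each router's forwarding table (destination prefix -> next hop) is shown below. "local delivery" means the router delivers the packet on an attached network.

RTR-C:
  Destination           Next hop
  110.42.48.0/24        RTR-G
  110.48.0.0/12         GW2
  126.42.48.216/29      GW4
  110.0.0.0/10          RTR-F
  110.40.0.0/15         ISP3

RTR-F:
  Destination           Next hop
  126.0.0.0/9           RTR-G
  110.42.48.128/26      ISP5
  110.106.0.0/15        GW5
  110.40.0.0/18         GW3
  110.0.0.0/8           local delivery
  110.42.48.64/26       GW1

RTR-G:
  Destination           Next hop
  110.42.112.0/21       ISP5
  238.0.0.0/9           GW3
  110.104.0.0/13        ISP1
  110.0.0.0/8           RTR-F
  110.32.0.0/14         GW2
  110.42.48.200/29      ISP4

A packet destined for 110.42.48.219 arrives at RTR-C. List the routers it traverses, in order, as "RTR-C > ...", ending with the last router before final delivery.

At RTR-C: longest match for 110.42.48.219 is 110.42.48.0/24 -> RTR-G
At RTR-G: longest match for 110.42.48.219 is 110.0.0.0/8 -> RTR-F
At RTR-F: longest match for 110.42.48.219 is 110.0.0.0/8 -> local delivery

RTR-C > RTR-G > RTR-F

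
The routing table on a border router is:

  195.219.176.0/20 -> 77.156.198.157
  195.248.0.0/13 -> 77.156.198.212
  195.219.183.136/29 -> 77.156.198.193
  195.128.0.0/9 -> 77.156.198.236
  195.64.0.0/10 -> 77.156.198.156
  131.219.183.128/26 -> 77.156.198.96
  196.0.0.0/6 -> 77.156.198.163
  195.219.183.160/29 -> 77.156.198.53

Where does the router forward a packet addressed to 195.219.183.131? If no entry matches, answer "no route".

Routes whose prefix contains 195.219.183.131:
  195.128.0.0/9 (195.128.0.0 - 195.255.255.255) -> 77.156.198.236
  195.219.176.0/20 (195.219.176.0 - 195.219.191.255) -> 77.156.198.157
More-specific entries that do NOT match:
  195.219.183.136/29 (195.219.183.136 - 195.219.183.143) does not contain 195.219.183.131
  195.219.183.160/29 (195.219.183.160 - 195.219.183.167) does not contain 195.219.183.131
  131.219.183.128/26 (131.219.183.128 - 131.219.183.191) does not contain 195.219.183.131
Longest matching prefix is /20 -> next hop 77.156.198.157.

77.156.198.157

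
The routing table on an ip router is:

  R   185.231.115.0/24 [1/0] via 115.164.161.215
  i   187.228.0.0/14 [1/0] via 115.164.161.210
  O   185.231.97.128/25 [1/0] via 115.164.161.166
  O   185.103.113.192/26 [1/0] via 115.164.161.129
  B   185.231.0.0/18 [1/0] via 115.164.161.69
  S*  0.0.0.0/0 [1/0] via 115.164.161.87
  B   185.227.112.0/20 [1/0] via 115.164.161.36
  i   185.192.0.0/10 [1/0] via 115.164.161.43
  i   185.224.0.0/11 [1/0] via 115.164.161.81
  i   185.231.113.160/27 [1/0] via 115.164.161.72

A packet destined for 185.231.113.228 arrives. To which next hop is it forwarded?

115.164.161.81

Routes whose prefix contains 185.231.113.228:
  0.0.0.0/0 (default, matches everything) -> 115.164.161.87
  185.192.0.0/10 (185.192.0.0 - 185.255.255.255) -> 115.164.161.43
  185.224.0.0/11 (185.224.0.0 - 185.255.255.255) -> 115.164.161.81
More-specific entries that do NOT match:
  185.231.113.160/27 (185.231.113.160 - 185.231.113.191) does not contain 185.231.113.228
  185.103.113.192/26 (185.103.113.192 - 185.103.113.255) does not contain 185.231.113.228
  185.231.97.128/25 (185.231.97.128 - 185.231.97.255) does not contain 185.231.113.228
  185.231.115.0/24 (185.231.115.0 - 185.231.115.255) does not contain 185.231.113.228
  185.227.112.0/20 (185.227.112.0 - 185.227.127.255) does not contain 185.231.113.228
  185.231.0.0/18 (185.231.0.0 - 185.231.63.255) does not contain 185.231.113.228
  187.228.0.0/14 (187.228.0.0 - 187.231.255.255) does not contain 185.231.113.228
Longest matching prefix is /11 -> next hop 115.164.161.81.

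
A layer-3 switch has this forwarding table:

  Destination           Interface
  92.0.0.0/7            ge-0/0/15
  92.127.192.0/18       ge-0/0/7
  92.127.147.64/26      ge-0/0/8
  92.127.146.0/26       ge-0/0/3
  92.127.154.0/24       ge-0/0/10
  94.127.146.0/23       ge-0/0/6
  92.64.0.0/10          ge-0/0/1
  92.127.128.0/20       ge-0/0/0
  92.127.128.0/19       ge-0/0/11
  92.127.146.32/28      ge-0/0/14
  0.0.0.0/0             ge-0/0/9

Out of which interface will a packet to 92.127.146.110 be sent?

ge-0/0/11

Routes whose prefix contains 92.127.146.110:
  0.0.0.0/0 (default, matches everything) -> ge-0/0/9
  92.0.0.0/7 (92.0.0.0 - 93.255.255.255) -> ge-0/0/15
  92.64.0.0/10 (92.64.0.0 - 92.127.255.255) -> ge-0/0/1
  92.127.128.0/19 (92.127.128.0 - 92.127.159.255) -> ge-0/0/11
More-specific entries that do NOT match:
  92.127.146.32/28 (92.127.146.32 - 92.127.146.47) does not contain 92.127.146.110
  92.127.147.64/26 (92.127.147.64 - 92.127.147.127) does not contain 92.127.146.110
  92.127.146.0/26 (92.127.146.0 - 92.127.146.63) does not contain 92.127.146.110
  92.127.154.0/24 (92.127.154.0 - 92.127.154.255) does not contain 92.127.146.110
  94.127.146.0/23 (94.127.146.0 - 94.127.147.255) does not contain 92.127.146.110
  92.127.128.0/20 (92.127.128.0 - 92.127.143.255) does not contain 92.127.146.110
Longest matching prefix is /19 -> interface ge-0/0/11.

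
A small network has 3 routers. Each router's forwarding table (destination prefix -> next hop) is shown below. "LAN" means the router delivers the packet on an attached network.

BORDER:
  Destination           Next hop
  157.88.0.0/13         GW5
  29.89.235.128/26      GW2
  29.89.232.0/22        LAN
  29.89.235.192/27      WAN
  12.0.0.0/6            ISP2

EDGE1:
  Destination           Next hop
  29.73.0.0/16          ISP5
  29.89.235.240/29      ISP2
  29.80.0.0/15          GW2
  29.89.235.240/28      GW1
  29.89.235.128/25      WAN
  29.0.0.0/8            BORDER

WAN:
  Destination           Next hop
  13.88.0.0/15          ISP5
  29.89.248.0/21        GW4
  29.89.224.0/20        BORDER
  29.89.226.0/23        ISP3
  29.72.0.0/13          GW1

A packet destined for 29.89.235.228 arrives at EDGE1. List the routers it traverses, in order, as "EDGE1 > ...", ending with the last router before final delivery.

EDGE1 > WAN > BORDER

At EDGE1: longest match for 29.89.235.228 is 29.89.235.128/25 -> WAN
At WAN: longest match for 29.89.235.228 is 29.89.224.0/20 -> BORDER
At BORDER: longest match for 29.89.235.228 is 29.89.232.0/22 -> LAN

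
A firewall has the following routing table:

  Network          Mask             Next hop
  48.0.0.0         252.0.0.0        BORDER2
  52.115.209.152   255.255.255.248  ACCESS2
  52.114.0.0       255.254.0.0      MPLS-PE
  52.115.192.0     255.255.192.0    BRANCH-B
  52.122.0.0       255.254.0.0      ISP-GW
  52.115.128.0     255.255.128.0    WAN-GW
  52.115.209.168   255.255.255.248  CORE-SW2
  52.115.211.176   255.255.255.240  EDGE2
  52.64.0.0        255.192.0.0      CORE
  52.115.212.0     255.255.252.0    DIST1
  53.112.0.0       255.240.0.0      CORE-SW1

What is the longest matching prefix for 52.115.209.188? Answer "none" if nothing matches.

Entries matching 52.115.209.188:
  52.64.0.0/10 (52.64.0.0 - 52.127.255.255)
  52.114.0.0/15 (52.114.0.0 - 52.115.255.255)
  52.115.128.0/17 (52.115.128.0 - 52.115.255.255)
  52.115.192.0/18 (52.115.192.0 - 52.115.255.255)
Most specific is 52.115.192.0/18.

52.115.192.0/18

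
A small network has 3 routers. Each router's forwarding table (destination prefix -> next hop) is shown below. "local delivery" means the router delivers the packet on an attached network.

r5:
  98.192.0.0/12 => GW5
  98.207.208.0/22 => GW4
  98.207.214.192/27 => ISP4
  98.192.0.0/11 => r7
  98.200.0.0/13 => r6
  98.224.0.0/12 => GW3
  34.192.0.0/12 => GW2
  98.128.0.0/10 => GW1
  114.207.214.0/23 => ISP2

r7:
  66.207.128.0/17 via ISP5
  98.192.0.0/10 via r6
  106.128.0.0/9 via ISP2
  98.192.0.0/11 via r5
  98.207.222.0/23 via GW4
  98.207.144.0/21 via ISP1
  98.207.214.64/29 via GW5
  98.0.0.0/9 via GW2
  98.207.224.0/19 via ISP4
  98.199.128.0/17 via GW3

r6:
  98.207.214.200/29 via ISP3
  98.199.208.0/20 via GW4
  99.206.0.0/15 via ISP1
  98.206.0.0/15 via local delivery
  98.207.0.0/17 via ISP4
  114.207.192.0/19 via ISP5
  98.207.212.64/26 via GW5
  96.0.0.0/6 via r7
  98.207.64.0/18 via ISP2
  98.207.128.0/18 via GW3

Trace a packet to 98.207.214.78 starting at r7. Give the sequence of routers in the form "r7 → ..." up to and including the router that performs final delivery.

r7 → r5 → r6

At r7: longest match for 98.207.214.78 is 98.192.0.0/11 -> r5
At r5: longest match for 98.207.214.78 is 98.200.0.0/13 -> r6
At r6: longest match for 98.207.214.78 is 98.206.0.0/15 -> local delivery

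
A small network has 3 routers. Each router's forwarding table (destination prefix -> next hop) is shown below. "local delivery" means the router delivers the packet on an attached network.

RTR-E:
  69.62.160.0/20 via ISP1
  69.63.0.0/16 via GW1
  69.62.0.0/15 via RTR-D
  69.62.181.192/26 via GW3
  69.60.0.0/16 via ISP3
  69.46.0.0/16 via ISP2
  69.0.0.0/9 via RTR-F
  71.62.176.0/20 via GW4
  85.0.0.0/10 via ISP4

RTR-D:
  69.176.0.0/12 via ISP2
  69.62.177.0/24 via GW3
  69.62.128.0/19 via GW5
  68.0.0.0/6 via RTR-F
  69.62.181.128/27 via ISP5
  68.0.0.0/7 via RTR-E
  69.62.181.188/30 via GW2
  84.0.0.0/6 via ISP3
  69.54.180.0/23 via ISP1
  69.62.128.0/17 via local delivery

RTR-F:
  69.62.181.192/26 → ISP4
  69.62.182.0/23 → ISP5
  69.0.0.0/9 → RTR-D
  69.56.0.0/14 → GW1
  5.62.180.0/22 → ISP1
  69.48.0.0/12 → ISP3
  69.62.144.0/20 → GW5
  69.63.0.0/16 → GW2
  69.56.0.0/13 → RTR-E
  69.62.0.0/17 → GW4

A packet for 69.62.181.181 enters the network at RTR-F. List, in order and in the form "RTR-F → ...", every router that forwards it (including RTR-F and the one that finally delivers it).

At RTR-F: longest match for 69.62.181.181 is 69.56.0.0/13 -> RTR-E
At RTR-E: longest match for 69.62.181.181 is 69.62.0.0/15 -> RTR-D
At RTR-D: longest match for 69.62.181.181 is 69.62.128.0/17 -> local delivery

RTR-F → RTR-E → RTR-D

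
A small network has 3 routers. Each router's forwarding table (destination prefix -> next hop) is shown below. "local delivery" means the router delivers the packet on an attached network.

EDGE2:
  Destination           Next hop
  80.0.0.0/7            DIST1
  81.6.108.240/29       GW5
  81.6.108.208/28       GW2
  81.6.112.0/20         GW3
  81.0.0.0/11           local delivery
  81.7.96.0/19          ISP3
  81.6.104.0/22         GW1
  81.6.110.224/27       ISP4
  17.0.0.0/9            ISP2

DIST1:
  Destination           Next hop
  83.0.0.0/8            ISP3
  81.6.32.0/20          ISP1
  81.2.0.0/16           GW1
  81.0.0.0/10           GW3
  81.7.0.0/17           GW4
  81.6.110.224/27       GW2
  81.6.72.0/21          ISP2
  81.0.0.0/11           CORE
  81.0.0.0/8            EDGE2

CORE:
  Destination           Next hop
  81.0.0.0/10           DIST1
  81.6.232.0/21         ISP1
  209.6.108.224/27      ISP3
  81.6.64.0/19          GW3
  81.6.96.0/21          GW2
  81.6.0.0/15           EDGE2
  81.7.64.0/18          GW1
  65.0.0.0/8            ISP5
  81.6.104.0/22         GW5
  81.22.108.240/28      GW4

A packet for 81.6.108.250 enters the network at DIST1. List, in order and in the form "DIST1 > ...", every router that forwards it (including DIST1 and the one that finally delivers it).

At DIST1: longest match for 81.6.108.250 is 81.0.0.0/11 -> CORE
At CORE: longest match for 81.6.108.250 is 81.6.0.0/15 -> EDGE2
At EDGE2: longest match for 81.6.108.250 is 81.0.0.0/11 -> local delivery

DIST1 > CORE > EDGE2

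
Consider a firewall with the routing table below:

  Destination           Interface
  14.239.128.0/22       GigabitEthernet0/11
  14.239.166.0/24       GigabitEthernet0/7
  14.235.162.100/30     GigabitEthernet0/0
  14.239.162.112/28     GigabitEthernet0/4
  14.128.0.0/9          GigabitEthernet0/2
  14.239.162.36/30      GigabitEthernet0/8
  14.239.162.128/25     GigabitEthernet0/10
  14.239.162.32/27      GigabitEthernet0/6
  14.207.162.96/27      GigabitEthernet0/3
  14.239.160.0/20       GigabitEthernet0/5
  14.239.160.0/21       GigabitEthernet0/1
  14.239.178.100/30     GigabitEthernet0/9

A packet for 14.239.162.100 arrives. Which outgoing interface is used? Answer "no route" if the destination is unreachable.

Routes whose prefix contains 14.239.162.100:
  14.128.0.0/9 (14.128.0.0 - 14.255.255.255) -> GigabitEthernet0/2
  14.239.160.0/20 (14.239.160.0 - 14.239.175.255) -> GigabitEthernet0/5
  14.239.160.0/21 (14.239.160.0 - 14.239.167.255) -> GigabitEthernet0/1
More-specific entries that do NOT match:
  14.235.162.100/30 (14.235.162.100 - 14.235.162.103) does not contain 14.239.162.100
  14.239.162.36/30 (14.239.162.36 - 14.239.162.39) does not contain 14.239.162.100
  14.239.178.100/30 (14.239.178.100 - 14.239.178.103) does not contain 14.239.162.100
  14.239.162.112/28 (14.239.162.112 - 14.239.162.127) does not contain 14.239.162.100
  14.239.162.32/27 (14.239.162.32 - 14.239.162.63) does not contain 14.239.162.100
  14.207.162.96/27 (14.207.162.96 - 14.207.162.127) does not contain 14.239.162.100
  14.239.162.128/25 (14.239.162.128 - 14.239.162.255) does not contain 14.239.162.100
  14.239.166.0/24 (14.239.166.0 - 14.239.166.255) does not contain 14.239.162.100
  14.239.128.0/22 (14.239.128.0 - 14.239.131.255) does not contain 14.239.162.100
Longest matching prefix is /21 -> interface GigabitEthernet0/1.

GigabitEthernet0/1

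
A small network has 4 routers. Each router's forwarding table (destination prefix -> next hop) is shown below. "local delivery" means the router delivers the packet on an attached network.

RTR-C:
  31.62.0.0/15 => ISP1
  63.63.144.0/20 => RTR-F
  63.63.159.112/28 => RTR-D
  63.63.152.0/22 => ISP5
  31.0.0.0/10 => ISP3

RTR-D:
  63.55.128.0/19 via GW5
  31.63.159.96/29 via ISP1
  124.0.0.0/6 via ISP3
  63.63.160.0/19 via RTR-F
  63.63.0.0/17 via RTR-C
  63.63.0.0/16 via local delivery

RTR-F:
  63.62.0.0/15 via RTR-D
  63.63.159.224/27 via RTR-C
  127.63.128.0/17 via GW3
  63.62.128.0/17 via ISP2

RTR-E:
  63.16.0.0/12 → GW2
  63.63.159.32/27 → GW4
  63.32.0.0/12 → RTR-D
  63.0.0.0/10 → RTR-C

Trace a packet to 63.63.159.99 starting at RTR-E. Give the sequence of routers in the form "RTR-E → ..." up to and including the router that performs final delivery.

At RTR-E: longest match for 63.63.159.99 is 63.0.0.0/10 -> RTR-C
At RTR-C: longest match for 63.63.159.99 is 63.63.144.0/20 -> RTR-F
At RTR-F: longest match for 63.63.159.99 is 63.62.0.0/15 -> RTR-D
At RTR-D: longest match for 63.63.159.99 is 63.63.0.0/16 -> local delivery

RTR-E → RTR-C → RTR-F → RTR-D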